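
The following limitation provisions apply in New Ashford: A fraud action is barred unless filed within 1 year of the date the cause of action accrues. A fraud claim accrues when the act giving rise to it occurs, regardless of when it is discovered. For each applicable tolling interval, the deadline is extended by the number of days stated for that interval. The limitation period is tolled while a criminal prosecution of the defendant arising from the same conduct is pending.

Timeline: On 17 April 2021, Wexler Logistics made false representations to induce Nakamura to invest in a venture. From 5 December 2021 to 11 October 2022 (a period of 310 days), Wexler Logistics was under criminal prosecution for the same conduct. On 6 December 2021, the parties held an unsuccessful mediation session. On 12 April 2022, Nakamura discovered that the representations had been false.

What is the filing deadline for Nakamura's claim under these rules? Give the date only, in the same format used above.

21 February 2023

Because the rule ties accrual to occurrence, the claim accrued on 17 April 2021, not on the 12 April 2022 discovery date.
The untolled deadline — 1 year after 17 April 2021 — is 17 April 2022.
The pending criminal prosecution from 5 December 2021 to 11 October 2022 tolled the period for 310 days, extending the deadline to 21 February 2023.
None of the other events listed affects the running of the period under the stated rules.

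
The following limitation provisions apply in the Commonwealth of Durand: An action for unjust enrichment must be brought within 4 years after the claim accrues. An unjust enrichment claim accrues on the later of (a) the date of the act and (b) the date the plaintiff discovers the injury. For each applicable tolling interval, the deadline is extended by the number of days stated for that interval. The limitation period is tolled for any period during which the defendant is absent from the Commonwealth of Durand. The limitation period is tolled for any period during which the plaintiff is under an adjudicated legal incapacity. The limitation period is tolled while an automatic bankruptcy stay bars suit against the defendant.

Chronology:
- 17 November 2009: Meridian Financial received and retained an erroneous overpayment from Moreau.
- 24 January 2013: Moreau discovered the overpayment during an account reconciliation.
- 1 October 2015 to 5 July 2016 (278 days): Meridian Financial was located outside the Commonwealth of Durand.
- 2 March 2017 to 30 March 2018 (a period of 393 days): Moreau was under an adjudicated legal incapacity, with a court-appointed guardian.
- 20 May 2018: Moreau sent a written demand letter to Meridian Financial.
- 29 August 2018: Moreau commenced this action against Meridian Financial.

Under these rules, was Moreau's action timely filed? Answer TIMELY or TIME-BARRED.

TIMELY

Because discovery on 24 January 2013 post-dates the 17 November 2009 act, accrual under the later-of rule falls on 24 January 2013.
4 years from 24 January 2013 is 24 January 2017.
The period was tolled for 278 days by the defendant's absence from the jurisdiction (1 October 2015 to 5 July 2016), pushing the deadline to 29 October 2017.
The plaintiff's legal incapacity from 2 March 2017 to 30 March 2018 tolled the period for 393 days, extending the deadline to 26 November 2018.
The other events in the timeline have no effect on the limitation period under the stated rules.
The 29 August 2018 filing precedes the 26 November 2018 deadline; the claim is timely.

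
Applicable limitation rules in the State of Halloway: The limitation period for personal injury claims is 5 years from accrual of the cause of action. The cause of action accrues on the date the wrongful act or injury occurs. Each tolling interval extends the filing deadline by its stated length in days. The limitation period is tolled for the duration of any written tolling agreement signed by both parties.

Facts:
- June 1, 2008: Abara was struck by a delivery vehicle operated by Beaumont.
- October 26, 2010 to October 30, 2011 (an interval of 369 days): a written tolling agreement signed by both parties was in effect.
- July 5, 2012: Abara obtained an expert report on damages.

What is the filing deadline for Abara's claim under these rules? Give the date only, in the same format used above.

The cause of action accrued on June 1, 2008, the date of the act.
Adding the 5 years base period to June 1, 2008 gives a deadline of June 1, 2013, before any tolling.
Because the written tolling agreement ran from October 26, 2010 to October 30, 2011, the deadline is extended by 369 days to June 5, 2014.
Nothing else in the chronology tolls or restarts the period.

June 5, 2014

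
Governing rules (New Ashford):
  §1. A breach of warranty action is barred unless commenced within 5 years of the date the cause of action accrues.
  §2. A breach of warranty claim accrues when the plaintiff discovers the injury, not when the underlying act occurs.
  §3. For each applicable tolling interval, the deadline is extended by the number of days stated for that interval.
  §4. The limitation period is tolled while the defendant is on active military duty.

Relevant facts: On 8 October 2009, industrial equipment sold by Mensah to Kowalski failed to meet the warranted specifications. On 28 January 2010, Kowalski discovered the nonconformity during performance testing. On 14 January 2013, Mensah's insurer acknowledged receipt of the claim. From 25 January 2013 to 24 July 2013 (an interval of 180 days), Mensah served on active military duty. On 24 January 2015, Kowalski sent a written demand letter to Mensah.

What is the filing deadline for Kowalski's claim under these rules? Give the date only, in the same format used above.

27 July 2015

The claim did not accrue until Kowalski discovered the injury on 28 January 2010; the 8 October 2009 act date does not start the clock under the stated rule.
5 years from 28 January 2010 is 28 January 2015.
Because the defendant's active military service ran from 25 January 2013 to 24 July 2013, the deadline is extended by 180 days to 27 July 2015.
None of the other events listed affects the running of the period under the stated rules.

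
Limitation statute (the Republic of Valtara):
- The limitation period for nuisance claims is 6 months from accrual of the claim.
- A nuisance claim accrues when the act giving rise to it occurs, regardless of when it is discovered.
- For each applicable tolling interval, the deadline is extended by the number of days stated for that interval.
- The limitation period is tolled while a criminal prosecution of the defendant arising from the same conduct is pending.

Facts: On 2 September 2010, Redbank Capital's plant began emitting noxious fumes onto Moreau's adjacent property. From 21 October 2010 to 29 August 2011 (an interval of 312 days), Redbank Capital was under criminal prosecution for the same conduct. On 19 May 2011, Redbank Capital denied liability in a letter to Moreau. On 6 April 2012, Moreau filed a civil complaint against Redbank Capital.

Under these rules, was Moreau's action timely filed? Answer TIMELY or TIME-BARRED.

TIME-BARRED

The claim accrued on 2 September 2010, the date of the act.
6 months from 2 September 2010 is 2 March 2011.
The pending criminal prosecution from 21 October 2010 to 29 August 2011 tolled the period for 312 days, extending the deadline to 8 January 2012.
Nothing else in the chronology tolls or restarts the period.
The 6 April 2012 filing falls after the 8 January 2012 deadline; the claim is time-barred.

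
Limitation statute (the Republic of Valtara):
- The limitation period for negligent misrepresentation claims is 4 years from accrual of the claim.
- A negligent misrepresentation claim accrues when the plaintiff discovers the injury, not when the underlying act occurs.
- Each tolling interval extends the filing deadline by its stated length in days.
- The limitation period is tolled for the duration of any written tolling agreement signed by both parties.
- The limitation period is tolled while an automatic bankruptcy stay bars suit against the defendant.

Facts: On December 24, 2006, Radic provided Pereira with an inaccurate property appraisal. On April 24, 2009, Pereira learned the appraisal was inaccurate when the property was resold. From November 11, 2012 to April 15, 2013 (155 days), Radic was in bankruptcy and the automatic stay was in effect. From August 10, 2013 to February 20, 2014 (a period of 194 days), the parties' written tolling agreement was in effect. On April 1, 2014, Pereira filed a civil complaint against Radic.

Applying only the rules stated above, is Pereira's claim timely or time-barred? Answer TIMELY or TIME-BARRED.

The claim did not accrue until Pereira discovered the injury on April 24, 2009; the December 24, 2006 act date does not start the clock under the stated rule.
4 years from April 24, 2009 is April 24, 2013.
The period was tolled for 155 days by the automatic bankruptcy stay (November 11, 2012 to April 15, 2013), pushing the deadline to September 26, 2013.
The period was tolled for 194 days by the written tolling agreement (August 10, 2013 to February 20, 2014), pushing the deadline to April 8, 2014.
Pereira filed on April 1, 2014, before the April 8, 2014 deadline, so the action is timely.

TIMELY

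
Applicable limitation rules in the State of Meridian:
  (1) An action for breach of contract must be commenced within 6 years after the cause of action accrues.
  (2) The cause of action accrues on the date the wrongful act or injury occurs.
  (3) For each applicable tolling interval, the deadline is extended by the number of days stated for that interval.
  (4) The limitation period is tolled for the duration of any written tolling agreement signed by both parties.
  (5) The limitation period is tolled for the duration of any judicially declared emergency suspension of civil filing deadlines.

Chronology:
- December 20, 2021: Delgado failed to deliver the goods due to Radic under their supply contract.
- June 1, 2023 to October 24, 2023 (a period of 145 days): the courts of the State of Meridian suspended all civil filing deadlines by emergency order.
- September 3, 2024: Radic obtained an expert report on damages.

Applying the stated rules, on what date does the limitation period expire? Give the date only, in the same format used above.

May 13, 2028

The claim accrued on December 20, 2021, when the wrongful act occurred.
6 years from December 20, 2021 is December 20, 2027.
The emergency suspension of filing deadlines from June 1, 2023 to October 24, 2023 tolled the period for 145 days, extending the deadline to May 13, 2028.
Nothing else in the chronology tolls or restarts the period.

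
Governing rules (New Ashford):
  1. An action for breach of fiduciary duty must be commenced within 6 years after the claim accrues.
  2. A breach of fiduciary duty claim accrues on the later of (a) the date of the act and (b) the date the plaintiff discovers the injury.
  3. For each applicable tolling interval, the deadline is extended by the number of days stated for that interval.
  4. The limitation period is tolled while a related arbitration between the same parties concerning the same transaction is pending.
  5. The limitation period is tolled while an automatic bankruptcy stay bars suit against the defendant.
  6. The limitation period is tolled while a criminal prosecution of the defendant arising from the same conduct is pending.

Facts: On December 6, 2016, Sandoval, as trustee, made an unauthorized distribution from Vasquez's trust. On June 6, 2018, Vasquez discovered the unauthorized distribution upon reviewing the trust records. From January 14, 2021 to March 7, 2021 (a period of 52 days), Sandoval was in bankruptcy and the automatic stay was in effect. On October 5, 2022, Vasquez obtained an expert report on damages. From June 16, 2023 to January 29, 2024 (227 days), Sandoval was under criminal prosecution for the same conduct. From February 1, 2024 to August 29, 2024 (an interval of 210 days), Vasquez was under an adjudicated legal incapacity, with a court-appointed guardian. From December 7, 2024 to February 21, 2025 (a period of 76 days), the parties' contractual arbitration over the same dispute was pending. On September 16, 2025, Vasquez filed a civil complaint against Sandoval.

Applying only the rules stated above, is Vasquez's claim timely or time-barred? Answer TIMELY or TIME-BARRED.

Taking the later of the act (December 6, 2016) and discovery (June 6, 2018), the claim accrued on June 6, 2018.
Adding the 6 years base period to June 6, 2018 gives a deadline of June 6, 2024, before any tolling.
Because the automatic bankruptcy stay ran from January 14, 2021 to March 7, 2021, the deadline is extended by 52 days to July 28, 2024.
Because the pending criminal prosecution ran from June 16, 2023 to January 29, 2024, the deadline is extended by 227 days to March 12, 2025.
The period was tolled for 76 days by the pending related arbitration (December 7, 2024 to February 21, 2025), pushing the deadline to May 27, 2025.
The plaintiff's legal incapacity from February 1, 2024 to August 29, 2024 does not toll the period, because no stated rule makes the plaintiff's incapacity a tolling event.
The other events in the timeline have no effect on the limitation period under the stated rules.
Vasquez filed on September 16, 2025, after the May 27, 2025 deadline, so the action is time-barred.

TIME-BARRED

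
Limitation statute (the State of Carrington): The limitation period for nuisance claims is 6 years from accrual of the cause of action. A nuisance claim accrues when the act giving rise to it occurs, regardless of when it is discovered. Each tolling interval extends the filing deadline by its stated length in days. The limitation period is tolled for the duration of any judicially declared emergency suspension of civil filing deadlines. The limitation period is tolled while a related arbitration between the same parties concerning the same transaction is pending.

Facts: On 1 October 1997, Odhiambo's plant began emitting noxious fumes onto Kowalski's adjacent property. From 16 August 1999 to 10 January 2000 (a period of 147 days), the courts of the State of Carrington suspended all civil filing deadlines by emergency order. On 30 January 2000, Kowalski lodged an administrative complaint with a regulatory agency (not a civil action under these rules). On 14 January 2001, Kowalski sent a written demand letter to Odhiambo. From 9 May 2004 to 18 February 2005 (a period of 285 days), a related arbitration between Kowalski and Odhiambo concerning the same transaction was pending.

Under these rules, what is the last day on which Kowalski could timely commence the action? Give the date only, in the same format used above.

25 February 2004

The claim accrued on 1 October 1997, when the wrongful act occurred.
6 years from 1 October 1997 is 1 October 2003.
The emergency suspension of filing deadlines from 16 August 1999 to 10 January 2000 tolled the period for 147 days, extending the deadline to 25 February 2004.
The pending related arbitration from 9 May 2004 to 18 February 2005 began after the period had already run on 25 February 2004, so it has no tolling effect.
None of the other events listed affects the running of the period under the stated rules.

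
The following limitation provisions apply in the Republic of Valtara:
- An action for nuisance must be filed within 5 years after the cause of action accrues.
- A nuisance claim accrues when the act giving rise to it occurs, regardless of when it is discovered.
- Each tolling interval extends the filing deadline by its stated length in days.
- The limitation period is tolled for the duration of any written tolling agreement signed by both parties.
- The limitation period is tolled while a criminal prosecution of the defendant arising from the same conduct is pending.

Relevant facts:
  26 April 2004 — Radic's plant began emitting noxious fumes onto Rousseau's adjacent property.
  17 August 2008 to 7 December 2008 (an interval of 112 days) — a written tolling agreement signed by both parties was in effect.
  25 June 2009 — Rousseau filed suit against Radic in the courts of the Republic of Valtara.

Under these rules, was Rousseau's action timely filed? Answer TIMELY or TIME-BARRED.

TIMELY

The claim accrued on 26 April 2004, when the wrongful act occurred.
The untolled deadline — 5 years after 26 April 2004 — is 26 April 2009.
The written tolling agreement from 17 August 2008 to 7 December 2008 tolled the period for 112 days, extending the deadline to 16 August 2009.
The 25 June 2009 filing precedes the 16 August 2009 deadline; the claim is timely.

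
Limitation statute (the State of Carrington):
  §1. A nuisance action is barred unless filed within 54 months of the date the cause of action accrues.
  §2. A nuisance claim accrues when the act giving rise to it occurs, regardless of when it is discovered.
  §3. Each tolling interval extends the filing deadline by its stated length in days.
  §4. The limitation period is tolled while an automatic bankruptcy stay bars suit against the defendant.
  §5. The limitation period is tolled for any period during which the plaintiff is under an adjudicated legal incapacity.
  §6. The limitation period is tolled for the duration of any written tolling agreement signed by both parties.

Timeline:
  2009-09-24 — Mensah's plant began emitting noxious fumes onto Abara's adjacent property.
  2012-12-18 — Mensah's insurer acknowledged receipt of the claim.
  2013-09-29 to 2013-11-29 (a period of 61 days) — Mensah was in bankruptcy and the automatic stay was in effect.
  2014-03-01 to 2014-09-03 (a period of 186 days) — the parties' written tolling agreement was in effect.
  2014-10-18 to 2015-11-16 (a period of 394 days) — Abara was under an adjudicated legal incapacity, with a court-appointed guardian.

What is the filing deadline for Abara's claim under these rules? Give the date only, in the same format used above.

2015-12-25

The claim accrued on 2009-09-24, when the wrongful act occurred.
54 months from 2009-09-24 is 2014-03-24.
The period was tolled for 61 days by the automatic bankruptcy stay (2013-09-29 to 2013-11-29), pushing the deadline to 2014-05-24.
The period was tolled for 186 days by the written tolling agreement (2014-03-01 to 2014-09-03), pushing the deadline to 2014-11-26.
Because the plaintiff's legal incapacity ran from 2014-10-18 to 2015-11-16, the deadline is extended by 394 days to 2015-12-25.
Nothing else in the chronology tolls or restarts the period.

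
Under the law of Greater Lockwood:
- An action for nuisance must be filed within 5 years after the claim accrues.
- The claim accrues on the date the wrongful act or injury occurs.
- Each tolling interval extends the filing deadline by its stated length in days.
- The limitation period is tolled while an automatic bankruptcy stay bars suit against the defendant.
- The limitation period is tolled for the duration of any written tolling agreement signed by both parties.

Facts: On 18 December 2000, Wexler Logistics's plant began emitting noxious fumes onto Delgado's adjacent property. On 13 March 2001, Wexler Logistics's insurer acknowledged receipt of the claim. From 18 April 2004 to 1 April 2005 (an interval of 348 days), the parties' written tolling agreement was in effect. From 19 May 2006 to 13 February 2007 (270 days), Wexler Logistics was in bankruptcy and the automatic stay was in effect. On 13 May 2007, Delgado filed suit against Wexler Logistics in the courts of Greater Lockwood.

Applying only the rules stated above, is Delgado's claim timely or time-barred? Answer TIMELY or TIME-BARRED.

TIMELY

The limitation period began to run on 18 December 2000.
The untolled deadline — 5 years after 18 December 2000 — is 18 December 2005.
The period was tolled for 348 days by the written tolling agreement (18 April 2004 to 1 April 2005), pushing the deadline to 1 December 2006.
The period was tolled for 270 days by the automatic bankruptcy stay (19 May 2006 to 13 February 2007), pushing the deadline to 28 August 2007.
None of the other events listed affects the running of the period under the stated rules.
Delgado filed on 13 May 2007, before the 28 August 2007 deadline, so the action is timely.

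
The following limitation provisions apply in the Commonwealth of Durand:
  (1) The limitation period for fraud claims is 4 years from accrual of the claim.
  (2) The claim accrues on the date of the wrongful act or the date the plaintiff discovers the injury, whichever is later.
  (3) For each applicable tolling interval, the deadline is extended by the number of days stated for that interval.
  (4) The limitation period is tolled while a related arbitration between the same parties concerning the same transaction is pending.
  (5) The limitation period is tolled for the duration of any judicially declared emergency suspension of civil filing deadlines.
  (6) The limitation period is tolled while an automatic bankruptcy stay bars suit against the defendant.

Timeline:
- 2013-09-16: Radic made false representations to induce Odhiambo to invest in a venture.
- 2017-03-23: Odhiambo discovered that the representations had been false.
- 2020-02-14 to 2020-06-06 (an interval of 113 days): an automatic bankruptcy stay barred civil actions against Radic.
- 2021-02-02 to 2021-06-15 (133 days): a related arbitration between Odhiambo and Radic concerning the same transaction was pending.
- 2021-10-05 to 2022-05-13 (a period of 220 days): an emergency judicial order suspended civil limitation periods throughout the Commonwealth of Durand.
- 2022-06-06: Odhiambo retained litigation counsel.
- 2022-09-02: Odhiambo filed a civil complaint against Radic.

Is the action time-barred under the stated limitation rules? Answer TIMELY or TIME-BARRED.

TIME-BARRED

The claim accrued on 2017-03-23 — the later of the 2013-09-16 act and the 2017-03-23 discovery.
The untolled deadline — 4 years after 2017-03-23 — is 2021-03-23.
Because the automatic bankruptcy stay ran from 2020-02-14 to 2020-06-06, the deadline is extended by 113 days to 2021-07-14.
Because the pending related arbitration ran from 2021-02-02 to 2021-06-15, the deadline is extended by 133 days to 2021-11-24.
The period was tolled for 220 days by the emergency suspension of filing deadlines (2021-10-05 to 2022-05-13), pushing the deadline to 2022-07-02.
The other events in the timeline have no effect on the limitation period under the stated rules.
Filing on 2022-09-02 missed the 2022-07-02 deadline — the action is time-barred.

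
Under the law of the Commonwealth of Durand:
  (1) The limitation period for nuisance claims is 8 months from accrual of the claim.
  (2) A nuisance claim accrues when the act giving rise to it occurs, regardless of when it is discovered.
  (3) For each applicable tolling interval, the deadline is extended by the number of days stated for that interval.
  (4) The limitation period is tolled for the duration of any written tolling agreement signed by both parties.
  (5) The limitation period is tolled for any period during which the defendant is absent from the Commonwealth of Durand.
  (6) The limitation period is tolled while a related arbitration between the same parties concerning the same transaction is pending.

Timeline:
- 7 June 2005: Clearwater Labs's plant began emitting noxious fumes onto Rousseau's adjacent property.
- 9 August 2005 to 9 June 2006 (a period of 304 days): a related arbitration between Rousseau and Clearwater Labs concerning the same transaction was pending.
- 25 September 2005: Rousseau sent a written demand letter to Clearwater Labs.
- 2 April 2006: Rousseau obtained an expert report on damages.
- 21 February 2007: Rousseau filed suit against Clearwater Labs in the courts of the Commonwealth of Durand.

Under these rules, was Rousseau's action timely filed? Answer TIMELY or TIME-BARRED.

The limitation period began to run on 7 June 2005.
Adding the 8 months base period to 7 June 2005 gives a deadline of 7 February 2006, before any tolling.
Because the pending related arbitration ran from 9 August 2005 to 9 June 2006, the deadline is extended by 304 days to 8 December 2006.
Nothing else in the chronology tolls or restarts the period.
The 21 February 2007 filing falls after the 8 December 2006 deadline; the claim is time-barred.

TIME-BARRED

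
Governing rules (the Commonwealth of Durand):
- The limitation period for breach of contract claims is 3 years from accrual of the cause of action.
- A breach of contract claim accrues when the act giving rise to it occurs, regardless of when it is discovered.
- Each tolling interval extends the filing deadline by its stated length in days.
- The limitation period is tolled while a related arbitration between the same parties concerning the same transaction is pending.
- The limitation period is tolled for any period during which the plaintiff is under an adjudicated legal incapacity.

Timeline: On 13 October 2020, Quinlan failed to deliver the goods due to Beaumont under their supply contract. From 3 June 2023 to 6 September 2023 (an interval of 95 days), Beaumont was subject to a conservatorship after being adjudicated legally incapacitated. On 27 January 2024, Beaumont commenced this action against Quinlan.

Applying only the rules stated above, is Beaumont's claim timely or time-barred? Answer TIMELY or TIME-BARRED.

TIME-BARRED

The cause of action accrued on 13 October 2020, the date of the act.
3 years from 13 October 2020 is 13 October 2023.
Because the plaintiff's legal incapacity ran from 3 June 2023 to 6 September 2023, the deadline is extended by 95 days to 16 January 2024.
The 27 January 2024 filing falls after the 16 January 2024 deadline; the claim is time-barred.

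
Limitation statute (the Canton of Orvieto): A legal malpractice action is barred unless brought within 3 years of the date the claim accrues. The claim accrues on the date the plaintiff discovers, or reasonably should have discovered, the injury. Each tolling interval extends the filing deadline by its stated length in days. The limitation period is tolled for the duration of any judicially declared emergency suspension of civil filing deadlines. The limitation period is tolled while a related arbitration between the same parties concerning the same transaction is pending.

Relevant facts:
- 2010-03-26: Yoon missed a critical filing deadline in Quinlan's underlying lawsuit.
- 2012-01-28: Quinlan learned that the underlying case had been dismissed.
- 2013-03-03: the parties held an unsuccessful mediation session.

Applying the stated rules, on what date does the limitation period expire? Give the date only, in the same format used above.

2015-01-28

The claim did not accrue until Quinlan discovered the injury on 2012-01-28; the 2010-03-26 act date does not start the clock under the stated rule.
The untolled deadline — 3 years after 2012-01-28 — is 2015-01-28.
None of the other events listed affects the running of the period under the stated rules.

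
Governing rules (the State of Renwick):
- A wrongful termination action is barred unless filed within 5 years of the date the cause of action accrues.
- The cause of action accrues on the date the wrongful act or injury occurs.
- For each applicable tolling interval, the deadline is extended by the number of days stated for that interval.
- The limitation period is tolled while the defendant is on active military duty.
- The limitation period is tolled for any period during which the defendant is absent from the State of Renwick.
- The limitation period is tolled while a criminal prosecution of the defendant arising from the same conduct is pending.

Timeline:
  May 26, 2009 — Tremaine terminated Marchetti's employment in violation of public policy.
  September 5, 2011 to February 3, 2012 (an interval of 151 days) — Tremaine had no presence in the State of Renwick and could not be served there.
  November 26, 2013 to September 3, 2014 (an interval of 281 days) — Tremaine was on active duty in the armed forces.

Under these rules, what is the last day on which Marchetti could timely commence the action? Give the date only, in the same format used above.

August 1, 2015

The limitation period began to run on May 26, 2009.
5 years from May 26, 2009 is May 26, 2014.
The defendant's absence from the jurisdiction from September 5, 2011 to February 3, 2012 tolled the period for 151 days, extending the deadline to October 24, 2014.
The period was tolled for 281 days by the defendant's active military service (November 26, 2013 to September 3, 2014), pushing the deadline to August 1, 2015.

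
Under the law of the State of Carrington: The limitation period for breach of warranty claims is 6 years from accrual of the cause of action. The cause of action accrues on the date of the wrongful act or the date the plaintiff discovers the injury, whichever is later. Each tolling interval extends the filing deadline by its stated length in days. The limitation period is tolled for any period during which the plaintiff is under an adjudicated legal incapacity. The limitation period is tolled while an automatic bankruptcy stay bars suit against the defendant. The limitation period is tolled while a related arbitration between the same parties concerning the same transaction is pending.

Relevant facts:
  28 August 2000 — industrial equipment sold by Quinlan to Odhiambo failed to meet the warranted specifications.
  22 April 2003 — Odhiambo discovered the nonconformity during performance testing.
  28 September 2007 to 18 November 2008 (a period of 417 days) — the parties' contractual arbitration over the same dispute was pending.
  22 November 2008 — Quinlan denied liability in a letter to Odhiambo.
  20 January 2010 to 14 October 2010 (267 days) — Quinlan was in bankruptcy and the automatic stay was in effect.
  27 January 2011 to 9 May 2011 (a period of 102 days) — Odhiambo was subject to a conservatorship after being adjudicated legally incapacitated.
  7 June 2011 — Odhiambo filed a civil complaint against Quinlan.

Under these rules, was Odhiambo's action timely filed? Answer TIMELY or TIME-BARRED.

Because discovery on 22 April 2003 post-dates the 28 August 2000 act, accrual under the later-of rule falls on 22 April 2003.
6 years from 22 April 2003 is 22 April 2009.
The period was tolled for 417 days by the pending related arbitration (28 September 2007 to 18 November 2008), pushing the deadline to 13 June 2010.
The automatic bankruptcy stay from 20 January 2010 to 14 October 2010 tolled the period for 267 days, extending the deadline to 7 March 2011.
Because the plaintiff's legal incapacity ran from 27 January 2011 to 9 May 2011, the deadline is extended by 102 days to 17 June 2011.
The other events in the timeline have no effect on the limitation period under the stated rules.
Filing on 7 June 2011 beat the 17 June 2011 deadline — the action is timely.

TIMELY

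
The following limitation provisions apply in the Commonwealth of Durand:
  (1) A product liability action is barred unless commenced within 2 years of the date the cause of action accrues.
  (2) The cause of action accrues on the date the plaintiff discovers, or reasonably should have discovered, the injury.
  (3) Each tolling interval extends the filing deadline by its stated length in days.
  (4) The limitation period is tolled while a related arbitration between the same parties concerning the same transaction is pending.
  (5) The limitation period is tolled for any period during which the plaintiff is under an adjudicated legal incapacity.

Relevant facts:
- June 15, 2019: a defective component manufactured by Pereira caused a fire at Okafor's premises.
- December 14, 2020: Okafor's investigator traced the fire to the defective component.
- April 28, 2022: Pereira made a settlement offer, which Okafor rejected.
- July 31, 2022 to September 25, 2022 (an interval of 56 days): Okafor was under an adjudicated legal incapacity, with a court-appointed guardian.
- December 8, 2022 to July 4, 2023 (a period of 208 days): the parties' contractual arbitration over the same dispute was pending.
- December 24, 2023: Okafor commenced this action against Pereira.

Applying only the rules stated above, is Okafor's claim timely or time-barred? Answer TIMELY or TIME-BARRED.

The claim did not accrue until Okafor discovered the injury on December 14, 2020; the June 15, 2019 act date does not start the clock under the stated rule.
2 years from December 14, 2020 is December 14, 2022.
The period was tolled for 56 days by the plaintiff's legal incapacity (July 31, 2022 to September 25, 2022), pushing the deadline to February 8, 2023.
The period was tolled for 208 days by the pending related arbitration (December 8, 2022 to July 4, 2023), pushing the deadline to September 4, 2023.
None of the other events listed affects the running of the period under the stated rules.
The December 24, 2023 filing falls after the September 4, 2023 deadline; the claim is time-barred.

TIME-BARRED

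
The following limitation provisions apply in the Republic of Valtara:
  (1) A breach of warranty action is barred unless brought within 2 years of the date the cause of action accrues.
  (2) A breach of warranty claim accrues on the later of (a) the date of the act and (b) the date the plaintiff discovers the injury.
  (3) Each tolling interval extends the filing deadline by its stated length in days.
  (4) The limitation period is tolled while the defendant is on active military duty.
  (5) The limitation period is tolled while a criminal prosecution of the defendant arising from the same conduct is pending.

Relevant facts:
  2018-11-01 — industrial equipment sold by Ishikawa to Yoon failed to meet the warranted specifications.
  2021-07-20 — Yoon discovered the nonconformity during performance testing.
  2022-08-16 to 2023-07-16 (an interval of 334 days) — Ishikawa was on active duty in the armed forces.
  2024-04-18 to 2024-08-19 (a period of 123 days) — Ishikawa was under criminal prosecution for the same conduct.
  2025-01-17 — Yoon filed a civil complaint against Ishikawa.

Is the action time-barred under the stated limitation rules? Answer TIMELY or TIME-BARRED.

Because discovery on 2021-07-20 post-dates the 2018-11-01 act, accrual under the later-of rule falls on 2021-07-20.
2 years from 2021-07-20 is 2023-07-20.
The defendant's active military service from 2022-08-16 to 2023-07-16 tolled the period for 334 days, extending the deadline to 2024-06-18.
The pending criminal prosecution from 2024-04-18 to 2024-08-19 tolled the period for 123 days, extending the deadline to 2024-10-19.
Yoon filed on 2025-01-17, after the 2024-10-19 deadline, so the action is time-barred.

TIME-BARRED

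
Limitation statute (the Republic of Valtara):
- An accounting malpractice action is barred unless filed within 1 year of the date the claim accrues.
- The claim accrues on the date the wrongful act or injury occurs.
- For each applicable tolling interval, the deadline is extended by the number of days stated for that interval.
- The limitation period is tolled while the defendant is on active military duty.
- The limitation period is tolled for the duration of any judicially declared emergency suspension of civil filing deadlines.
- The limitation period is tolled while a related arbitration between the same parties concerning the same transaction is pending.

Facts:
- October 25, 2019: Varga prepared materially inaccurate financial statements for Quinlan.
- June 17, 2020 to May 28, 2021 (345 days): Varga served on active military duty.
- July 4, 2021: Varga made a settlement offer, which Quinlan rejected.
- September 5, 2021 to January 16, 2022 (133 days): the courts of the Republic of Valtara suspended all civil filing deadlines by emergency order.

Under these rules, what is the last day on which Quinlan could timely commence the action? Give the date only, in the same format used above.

February 15, 2022

The claim accrued on October 25, 2019, the date of the act.
The untolled deadline — 1 year after October 25, 2019 — is October 25, 2020.
Because the defendant's active military service ran from June 17, 2020 to May 28, 2021, the deadline is extended by 345 days to October 5, 2021.
The period was tolled for 133 days by the emergency suspension of filing deadlines (September 5, 2021 to January 16, 2022), pushing the deadline to February 15, 2022.
None of the other events listed affects the running of the period under the stated rules.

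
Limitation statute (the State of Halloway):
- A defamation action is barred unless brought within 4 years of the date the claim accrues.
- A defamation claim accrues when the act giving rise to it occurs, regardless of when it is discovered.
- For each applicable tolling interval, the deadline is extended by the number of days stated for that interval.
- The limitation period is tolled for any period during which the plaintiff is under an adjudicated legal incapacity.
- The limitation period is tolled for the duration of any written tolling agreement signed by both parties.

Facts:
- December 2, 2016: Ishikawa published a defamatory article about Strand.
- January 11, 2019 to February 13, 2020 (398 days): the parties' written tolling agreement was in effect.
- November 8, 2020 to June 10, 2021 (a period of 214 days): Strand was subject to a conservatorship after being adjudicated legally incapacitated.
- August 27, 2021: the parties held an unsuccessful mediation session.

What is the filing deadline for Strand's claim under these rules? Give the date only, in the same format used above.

August 6, 2022

The claim accrued on December 2, 2016, the date of the act.
4 years from December 2, 2016 is December 2, 2020.
The written tolling agreement from January 11, 2019 to February 13, 2020 tolled the period for 398 days, extending the deadline to January 4, 2022.
The plaintiff's legal incapacity from November 8, 2020 to June 10, 2021 tolled the period for 214 days, extending the deadline to August 6, 2022.
Nothing else in the chronology tolls or restarts the period.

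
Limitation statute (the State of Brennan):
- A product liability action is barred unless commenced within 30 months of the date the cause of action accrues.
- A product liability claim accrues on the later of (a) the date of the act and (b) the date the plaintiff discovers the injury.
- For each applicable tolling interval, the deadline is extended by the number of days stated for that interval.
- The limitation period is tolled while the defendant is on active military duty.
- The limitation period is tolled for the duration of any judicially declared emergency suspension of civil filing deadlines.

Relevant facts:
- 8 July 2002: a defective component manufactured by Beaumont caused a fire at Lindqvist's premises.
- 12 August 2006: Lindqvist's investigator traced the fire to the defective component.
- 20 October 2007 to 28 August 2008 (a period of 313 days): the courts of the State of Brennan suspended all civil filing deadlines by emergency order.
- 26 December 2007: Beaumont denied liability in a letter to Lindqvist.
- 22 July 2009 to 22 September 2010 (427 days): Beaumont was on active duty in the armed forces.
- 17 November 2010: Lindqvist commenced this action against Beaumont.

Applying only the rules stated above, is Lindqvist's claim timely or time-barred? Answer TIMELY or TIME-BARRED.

TIMELY

Because discovery on 12 August 2006 post-dates the 8 July 2002 act, accrual under the later-of rule falls on 12 August 2006.
30 months from 12 August 2006 is 12 February 2009.
The emergency suspension of filing deadlines from 20 October 2007 to 28 August 2008 tolled the period for 313 days, extending the deadline to 22 December 2009.
Because the defendant's active military service ran from 22 July 2009 to 22 September 2010, the deadline is extended by 427 days to 22 February 2011.
None of the other events listed affects the running of the period under the stated rules.
Lindqvist filed on 17 November 2010, before the 22 February 2011 deadline, so the action is timely.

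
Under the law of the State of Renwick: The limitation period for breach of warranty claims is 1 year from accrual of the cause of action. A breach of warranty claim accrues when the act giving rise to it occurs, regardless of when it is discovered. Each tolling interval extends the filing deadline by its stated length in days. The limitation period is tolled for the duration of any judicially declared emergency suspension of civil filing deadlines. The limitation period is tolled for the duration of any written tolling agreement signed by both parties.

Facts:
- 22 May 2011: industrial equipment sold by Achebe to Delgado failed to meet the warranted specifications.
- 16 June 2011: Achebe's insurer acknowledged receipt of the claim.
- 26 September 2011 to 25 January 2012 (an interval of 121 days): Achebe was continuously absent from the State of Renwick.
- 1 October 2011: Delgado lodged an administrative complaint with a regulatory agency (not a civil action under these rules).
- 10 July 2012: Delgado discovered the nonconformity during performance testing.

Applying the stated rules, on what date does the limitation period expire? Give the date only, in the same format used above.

22 May 2012

The claim accrued on 22 May 2011, when the wrongful act occurred; under the stated occurrence rule the 10 July 2012 discovery does not delay accrual.
1 year from 22 May 2011 is 22 May 2012.
No stated provision tolls the period for the defendant's absence, so the interval from 26 September 2011 to 25 January 2012 has no effect on the deadline.
None of the other events listed affects the running of the period under the stated rules.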